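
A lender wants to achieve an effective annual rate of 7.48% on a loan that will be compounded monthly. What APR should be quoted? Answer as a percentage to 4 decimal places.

7.2352%

(1 + r/12)^12 − 1 = 0.0748, so 1 + r/12 = 1.0748^(1/12).
r/12 = 0.006029, so r = 0.072352 = 7.2352%.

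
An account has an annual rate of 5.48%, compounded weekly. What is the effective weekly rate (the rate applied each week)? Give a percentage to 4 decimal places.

With a nominal annual rate compounded weekly, the periodic rate is the nominal rate divided by 52.
i = 0.0548 / 52 = 0.0010538 = 0.1054%.

0.1054%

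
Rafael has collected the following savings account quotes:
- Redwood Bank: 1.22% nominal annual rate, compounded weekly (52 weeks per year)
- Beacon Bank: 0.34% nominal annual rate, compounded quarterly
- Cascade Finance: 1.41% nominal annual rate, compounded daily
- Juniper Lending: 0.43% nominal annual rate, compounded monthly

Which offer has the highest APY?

Redwood Bank: (1 + 0.0122/52)^52 − 1 = 1.227%
Beacon Bank: (1 + 0.0034/4)^4 − 1 = 0.340%
Cascade Finance: (1 + 0.0141/365)^365 − 1 = 1.420%
Juniper Lending: (1 + 0.0043/12)^12 − 1 = 0.431%
The highest effective annual rate is Cascade Finance at 1.420%.

Cascade Finance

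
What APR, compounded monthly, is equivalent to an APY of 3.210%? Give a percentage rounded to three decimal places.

(1 + r/12)^12 − 1 = 0.03210, so 1 + r/12 = 1.03210^(1/12).
r/12 = 0.002636, so r = 0.031637 = 3.164%.

3.164%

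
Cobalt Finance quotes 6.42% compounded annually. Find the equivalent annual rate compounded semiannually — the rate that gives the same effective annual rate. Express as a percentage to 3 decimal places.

6.320%

Compounded annually, EAR = nominal = 0.064200.
Solve (1 + r/2)^2 = 1.064200: r/2 = 1.064200^(1/2) − 1 = 0.031601, so r = 0.063201 = 6.320%.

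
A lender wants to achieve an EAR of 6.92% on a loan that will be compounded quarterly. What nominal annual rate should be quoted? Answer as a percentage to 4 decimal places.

(1 + r/4)^4 − 1 = 0.0692, so 1 + r/4 = 1.0692^(1/4).
r/4 = 0.016868, so r = 0.067473 = 6.7473%.

6.7473%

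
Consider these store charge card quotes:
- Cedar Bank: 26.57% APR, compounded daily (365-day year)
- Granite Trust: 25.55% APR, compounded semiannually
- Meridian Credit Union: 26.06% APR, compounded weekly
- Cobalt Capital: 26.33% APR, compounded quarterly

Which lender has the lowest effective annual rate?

Cedar Bank: (1 + 0.2657/365)^365 − 1 = 30.422%
Granite Trust: (1 + 0.2555/2)^2 − 1 = 27.182%
Meridian Credit Union: (1 + 0.2606/52)^52 − 1 = 29.686%
Cobalt Capital: (1 + 0.2633/4)^4 − 1 = 29.046%
The lowest effective annual rate is Granite Trust at 27.182%.

Granite Trust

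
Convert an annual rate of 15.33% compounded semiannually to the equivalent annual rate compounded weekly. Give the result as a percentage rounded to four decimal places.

14.7919%

EAR = (1 + 0.1533/2)^2 − 1 = 0.159175.
Solve (1 + r/52)^52 = 1.159175: r/52 = 1.159175^(1/52) − 1 = 0.002845, so r = 0.147919 = 14.7919%.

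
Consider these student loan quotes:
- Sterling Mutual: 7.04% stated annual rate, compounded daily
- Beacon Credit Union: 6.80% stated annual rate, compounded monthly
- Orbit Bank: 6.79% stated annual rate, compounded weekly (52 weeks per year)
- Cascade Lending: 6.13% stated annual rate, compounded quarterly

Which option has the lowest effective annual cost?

Cascade Lending

Sterling Mutual: (1 + 0.0704/365)^365 − 1 = 7.293%
Beacon Credit Union: (1 + 0.0680/12)^12 − 1 = 7.016%
Orbit Bank: (1 + 0.0679/52)^52 − 1 = 7.021%
Cascade Lending: (1 + 0.0613/4)^4 − 1 = 6.272%
The lowest effective annual rate is Cascade Lending at 6.272%.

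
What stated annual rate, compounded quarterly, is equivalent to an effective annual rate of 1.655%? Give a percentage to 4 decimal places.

1.6448%

(1 + r/4)^4 − 1 = 0.01655, so 1 + r/4 = 1.01655^(1/4).
r/4 = 0.004112, so r = 0.016448 = 1.6448%.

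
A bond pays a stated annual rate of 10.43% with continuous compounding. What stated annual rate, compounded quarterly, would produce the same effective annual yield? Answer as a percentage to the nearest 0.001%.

EAR under continuous compounding: e^0.1043 − 1 = 0.109933.
Solve (1 + r/4)^4 = 1.109933: r/4 = 1.109933^(1/4) − 1 = 0.026418, so r = 0.105672 = 10.567%.

10.567%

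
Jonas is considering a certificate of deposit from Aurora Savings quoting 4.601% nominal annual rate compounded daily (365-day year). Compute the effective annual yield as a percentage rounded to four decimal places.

4.7082%

EAR = (1 + 0.04601/365)^365 − 1.
= 1.047082 − 1 = 4.7082%.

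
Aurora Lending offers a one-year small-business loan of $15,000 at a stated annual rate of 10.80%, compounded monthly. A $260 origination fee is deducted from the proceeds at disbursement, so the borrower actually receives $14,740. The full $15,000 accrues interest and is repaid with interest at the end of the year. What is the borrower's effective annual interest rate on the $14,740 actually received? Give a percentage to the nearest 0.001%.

13.315%

Amount owed after one year: 15,000 × (1 + 0.1080/12)^12 = 15,000 × 1.113510 = $16,702.65.
Effective rate on net proceeds: 16,702.65 / 14,740 − 1 = 0.133151 = 13.315%.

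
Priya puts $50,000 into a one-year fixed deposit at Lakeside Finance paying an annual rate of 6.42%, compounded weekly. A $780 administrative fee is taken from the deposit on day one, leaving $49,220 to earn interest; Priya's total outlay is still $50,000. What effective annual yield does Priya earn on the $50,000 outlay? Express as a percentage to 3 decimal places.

4.963%

Value after one year: 49,220 × (1 + 0.0642/52)^52 = 49,220 × 1.066263 = $52,481.49.
Effective yield on the $50,000 outlay: 52,481.49 / 50,000 − 1 = 0.049630 = 4.963%.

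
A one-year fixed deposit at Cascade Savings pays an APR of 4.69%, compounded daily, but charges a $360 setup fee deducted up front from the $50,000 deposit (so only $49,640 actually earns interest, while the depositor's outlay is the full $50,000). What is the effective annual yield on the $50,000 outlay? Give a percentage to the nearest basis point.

4.05%

Value after one year: 49,640 × (1 + 0.0469/365)^365 = 49,640 × 1.048014 = $52,023.42.
Effective yield on the $50,000 outlay: 52,023.42 / 50,000 − 1 = 0.040468 = 4.05%.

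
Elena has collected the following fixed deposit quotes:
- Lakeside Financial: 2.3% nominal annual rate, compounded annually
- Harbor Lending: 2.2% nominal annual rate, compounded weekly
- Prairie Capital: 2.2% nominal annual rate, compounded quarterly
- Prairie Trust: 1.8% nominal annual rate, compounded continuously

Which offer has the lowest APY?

Lakeside Financial: compounded annually, EAR = 2.300%
Harbor Lending: (1 + 0.022/52)^52 − 1 = 2.224%
Prairie Capital: (1 + 0.022/4)^4 − 1 = 2.218%
Prairie Trust: e^0.018 − 1 = 1.816%
The lowest effective annual rate is Prairie Trust at 1.816%.

Prairie Trust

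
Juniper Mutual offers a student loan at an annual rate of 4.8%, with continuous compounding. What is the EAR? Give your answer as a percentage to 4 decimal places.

4.9171%

With continuous compounding, EAR = e^0.048 − 1.
e^0.048 = 1.049171, so EAR = 0.049171 = 4.9171%.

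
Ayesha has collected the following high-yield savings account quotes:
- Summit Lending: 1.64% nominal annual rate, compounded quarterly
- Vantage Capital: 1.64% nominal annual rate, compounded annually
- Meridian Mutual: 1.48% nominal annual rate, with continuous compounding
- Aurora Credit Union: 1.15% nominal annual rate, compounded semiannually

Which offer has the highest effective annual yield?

Summit Lending

Summit Lending: (1 + 0.0164/4)^4 − 1 = 1.650%
Vantage Capital: compounded annually, EAR = 1.640%
Meridian Mutual: e^0.0148 − 1 = 1.491%
Aurora Credit Union: (1 + 0.0115/2)^2 − 1 = 1.153%
The highest effective annual rate is Summit Lending at 1.650%.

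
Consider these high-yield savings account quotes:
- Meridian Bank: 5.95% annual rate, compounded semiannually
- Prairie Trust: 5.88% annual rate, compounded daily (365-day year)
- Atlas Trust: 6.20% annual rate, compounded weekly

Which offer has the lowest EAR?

Meridian Bank: (1 + 0.0595/2)^2 − 1 = 6.039%
Prairie Trust: (1 + 0.0588/365)^365 − 1 = 6.056%
Atlas Trust: (1 + 0.0620/52)^52 − 1 = 6.392%
The lowest effective annual rate is Meridian Bank at 6.039%.

Meridian Bank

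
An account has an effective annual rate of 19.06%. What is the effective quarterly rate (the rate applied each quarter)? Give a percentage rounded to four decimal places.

The per-quarter rate i satisfies (1 + i)^4 = 1 + 0.1906.
i = 1.1906^(1/4) − 1 = 0.0445794 = 4.4579%.

4.4579%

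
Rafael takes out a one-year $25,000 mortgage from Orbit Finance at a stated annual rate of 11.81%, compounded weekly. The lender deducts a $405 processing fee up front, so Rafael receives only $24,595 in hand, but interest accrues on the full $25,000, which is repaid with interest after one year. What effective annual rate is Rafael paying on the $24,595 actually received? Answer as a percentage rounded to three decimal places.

14.373%

Amount owed after one year: 25,000 × (1 + 0.1181/52)^52 = 25,000 × 1.125206 = $28,130.15.
Effective rate on net proceeds: 28,130.15 / 24,595 − 1 = 0.143734 = 14.373%.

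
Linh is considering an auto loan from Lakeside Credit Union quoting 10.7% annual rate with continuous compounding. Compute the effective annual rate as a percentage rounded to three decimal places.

11.293%

With continuous compounding, EAR = e^0.107 − 1.
e^0.107 = 1.112934, so EAR = 0.112934 = 11.293%.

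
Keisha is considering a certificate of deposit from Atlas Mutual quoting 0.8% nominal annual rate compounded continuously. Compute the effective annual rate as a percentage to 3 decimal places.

0.803%

With continuous compounding, EAR = e^0.008 − 1.
e^0.008 = 1.008032, so EAR = 0.008032 = 0.803%.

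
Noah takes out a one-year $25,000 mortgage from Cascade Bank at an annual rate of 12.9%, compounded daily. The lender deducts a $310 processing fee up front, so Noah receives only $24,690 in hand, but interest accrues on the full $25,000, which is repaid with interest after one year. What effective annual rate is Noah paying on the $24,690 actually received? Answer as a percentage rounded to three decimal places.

Amount owed after one year: 25,000 × (1 + 0.129/365)^365 = 25,000 × 1.137664 = $28,441.60.
Effective rate on net proceeds: 28,441.60 / 24,690 − 1 = 0.151948 = 15.195%.

15.195%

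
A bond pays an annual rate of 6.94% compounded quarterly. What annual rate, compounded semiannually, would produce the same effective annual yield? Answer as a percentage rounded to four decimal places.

7.0002%

EAR = (1 + 0.0694/4)^4 − 1 = 0.071227.
Solve (1 + r/2)^2 = 1.071227: r/2 = 1.071227^(1/2) − 1 = 0.035001, so r = 0.070002 = 7.0002%.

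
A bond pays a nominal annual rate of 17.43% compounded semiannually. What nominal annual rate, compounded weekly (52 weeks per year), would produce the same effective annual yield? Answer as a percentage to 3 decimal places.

EAR = (1 + 0.1743/2)^2 − 1 = 0.181895.
Solve (1 + r/52)^52 = 1.181895: r/52 = 1.181895^(1/52) − 1 = 0.003219, so r = 0.167388 = 16.739%.

16.739%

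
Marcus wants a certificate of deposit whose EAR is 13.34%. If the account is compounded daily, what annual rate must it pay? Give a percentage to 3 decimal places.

(1 + r/365)^365 − 1 = 0.1334, so 1 + r/365 = 1.1334^(1/365).
r/365 = 0.000343, so r = 0.125243 = 12.524%.

12.524%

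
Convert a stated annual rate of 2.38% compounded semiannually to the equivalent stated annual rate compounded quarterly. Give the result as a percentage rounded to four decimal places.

2.3730%

EAR = (1 + 0.0238/2)^2 − 1 = 0.023942.
Solve (1 + r/4)^4 = 1.023942: r/4 = 1.023942^(1/4) − 1 = 0.005932, so r = 0.023730 = 2.3730%.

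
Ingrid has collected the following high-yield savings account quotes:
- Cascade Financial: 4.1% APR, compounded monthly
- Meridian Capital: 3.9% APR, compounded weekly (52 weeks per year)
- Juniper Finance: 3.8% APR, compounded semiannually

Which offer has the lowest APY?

Juniper Finance

Cascade Financial: (1 + 0.041/12)^12 − 1 = 4.178%
Meridian Capital: (1 + 0.039/52)^52 − 1 = 3.976%
Juniper Finance: (1 + 0.038/2)^2 − 1 = 3.836%
The lowest effective annual rate is Juniper Finance at 3.836%.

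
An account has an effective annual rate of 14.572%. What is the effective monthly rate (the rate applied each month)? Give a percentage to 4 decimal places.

The per-month rate i satisfies (1 + i)^12 = 1 + 0.14572.
i = 1.14572^(1/12) − 1 = 0.0114006 = 1.1401%.

1.1401%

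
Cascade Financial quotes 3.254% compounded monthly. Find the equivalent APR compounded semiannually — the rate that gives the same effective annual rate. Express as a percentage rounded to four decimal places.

EAR = (1 + 0.03254/12)^12 − 1 = 0.033030.
Solve (1 + r/2)^2 = 1.033030: r/2 = 1.033030^(1/2) − 1 = 0.016381, so r = 0.032761 = 3.2761%.

3.2761%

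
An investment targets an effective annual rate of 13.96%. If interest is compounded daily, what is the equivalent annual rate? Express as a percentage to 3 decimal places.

13.070%

(1 + r/365)^365 − 1 = 0.1396, so 1 + r/365 = 1.1396^(1/365).
r/365 = 0.000358, so r = 0.130701 = 13.070%.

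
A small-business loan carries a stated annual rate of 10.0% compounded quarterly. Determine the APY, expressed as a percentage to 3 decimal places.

10.381%

EAR = (1 + 0.100/4)^4 − 1.
= 1.103813 − 1 = 10.381%.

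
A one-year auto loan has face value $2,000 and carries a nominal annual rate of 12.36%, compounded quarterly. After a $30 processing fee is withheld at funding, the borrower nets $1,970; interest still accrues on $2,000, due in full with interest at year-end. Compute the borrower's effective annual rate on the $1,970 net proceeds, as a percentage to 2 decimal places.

Amount owed after one year: 2,000 × (1 + 0.1236/4)^4 = 2,000 × 1.129448 = $2,258.90.
Effective rate on net proceeds: 2,258.90 / 1,970 − 1 = 0.146647 = 14.66%.

14.66%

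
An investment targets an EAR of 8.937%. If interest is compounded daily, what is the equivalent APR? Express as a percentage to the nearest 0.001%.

8.561%

(1 + r/365)^365 − 1 = 0.08937, so 1 + r/365 = 1.08937^(1/365).
r/365 = 0.000235, so r = 0.085610 = 8.561%.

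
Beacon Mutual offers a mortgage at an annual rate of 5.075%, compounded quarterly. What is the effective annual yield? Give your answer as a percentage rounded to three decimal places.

EAR = (1 + 0.05075/4)^4 − 1.
= (1 + 0.012688)^4 − 1 = 1.051724 − 1 = 5.172%.

5.172%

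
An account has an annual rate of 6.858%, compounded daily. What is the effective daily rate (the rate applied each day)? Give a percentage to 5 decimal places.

0.01879%

With a nominal annual rate compounded daily, the periodic rate is the nominal rate divided by 365.
i = 0.06858 / 365 = 0.0001879 = 0.01879%.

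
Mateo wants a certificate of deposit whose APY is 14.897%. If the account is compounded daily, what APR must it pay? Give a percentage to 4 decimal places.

(1 + r/365)^365 − 1 = 0.14897, so 1 + r/365 = 1.14897^(1/365).
r/365 = 0.000381, so r = 0.138892 = 13.8892%.

13.8892%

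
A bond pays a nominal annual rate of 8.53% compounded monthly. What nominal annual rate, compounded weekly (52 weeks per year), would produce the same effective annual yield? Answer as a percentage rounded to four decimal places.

8.5068%

EAR = (1 + 0.0853/12)^12 − 1 = 0.088715.
Solve (1 + r/52)^52 = 1.088715: r/52 = 1.088715^(1/52) − 1 = 0.001636, so r = 0.085068 = 8.5068%.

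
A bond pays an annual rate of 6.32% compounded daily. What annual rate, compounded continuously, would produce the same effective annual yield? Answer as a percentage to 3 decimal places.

6.319%

EAR = (1 + 0.0632/365)^365 − 1 = 0.065234.
Equivalent continuous rate: r = ln(1 + 0.065234) = 0.063195 = 6.319%.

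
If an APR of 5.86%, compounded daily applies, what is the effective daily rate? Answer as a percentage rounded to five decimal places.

0.01605%

With a nominal annual rate compounded daily, the periodic rate is the nominal rate divided by 365.
i = 0.0586 / 365 = 0.0001605 = 0.01605%.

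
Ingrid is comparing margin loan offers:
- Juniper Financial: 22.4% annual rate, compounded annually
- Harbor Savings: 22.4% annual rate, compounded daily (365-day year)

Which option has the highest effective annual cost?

Harbor Savings

Juniper Financial: compounded annually, EAR = 22.400%
Harbor Savings: (1 + 0.224/365)^365 − 1 = 25.099%
The highest effective annual rate is Harbor Savings at 25.099%.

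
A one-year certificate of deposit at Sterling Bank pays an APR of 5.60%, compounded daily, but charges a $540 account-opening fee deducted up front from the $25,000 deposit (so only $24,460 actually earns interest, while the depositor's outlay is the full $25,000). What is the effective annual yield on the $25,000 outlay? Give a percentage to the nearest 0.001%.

Value after one year: 24,460 × (1 + 0.0560/365)^365 = 24,460 × 1.057593 = $25,868.73.
Effective yield on the $25,000 outlay: 25,868.73 / 25,000 − 1 = 0.034749 = 3.475%.

3.475%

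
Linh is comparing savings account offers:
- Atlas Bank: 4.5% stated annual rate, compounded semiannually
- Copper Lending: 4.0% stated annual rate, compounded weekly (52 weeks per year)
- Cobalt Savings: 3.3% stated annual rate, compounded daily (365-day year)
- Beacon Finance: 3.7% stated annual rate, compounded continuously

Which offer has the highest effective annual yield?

Atlas Bank

Atlas Bank: (1 + 0.045/2)^2 − 1 = 4.551%
Copper Lending: (1 + 0.040/52)^52 − 1 = 4.079%
Cobalt Savings: (1 + 0.033/365)^365 − 1 = 3.355%
Beacon Finance: e^0.037 − 1 = 3.769%
The highest effective annual rate is Atlas Bank at 4.551%.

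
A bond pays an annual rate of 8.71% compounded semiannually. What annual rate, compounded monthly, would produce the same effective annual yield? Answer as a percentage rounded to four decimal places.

EAR = (1 + 0.0871/2)^2 − 1 = 0.088997.
Solve (1 + r/12)^12 = 1.088997: r/12 = 1.088997^(1/12) − 1 = 0.007130, so r = 0.085560 = 8.5560%.

8.5560%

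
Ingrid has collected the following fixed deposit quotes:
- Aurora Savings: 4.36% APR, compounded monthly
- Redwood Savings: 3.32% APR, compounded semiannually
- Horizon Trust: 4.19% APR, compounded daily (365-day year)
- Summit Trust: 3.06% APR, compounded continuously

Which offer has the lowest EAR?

Summit Trust

Aurora Savings: (1 + 0.0436/12)^12 − 1 = 4.448%
Redwood Savings: (1 + 0.0332/2)^2 − 1 = 3.348%
Horizon Trust: (1 + 0.0419/365)^365 − 1 = 4.279%
Summit Trust: e^0.0306 − 1 = 3.107%
The lowest effective annual rate is Summit Trust at 3.107%.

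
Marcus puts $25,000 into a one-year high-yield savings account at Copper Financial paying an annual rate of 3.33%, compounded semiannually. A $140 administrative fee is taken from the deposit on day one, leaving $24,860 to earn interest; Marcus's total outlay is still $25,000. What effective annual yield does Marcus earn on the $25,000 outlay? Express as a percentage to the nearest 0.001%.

2.779%

Value after one year: 24,860 × (1 + 0.0333/2)^2 = 24,860 × 1.033577 = $25,694.73.
Effective yield on the $25,000 outlay: 25,694.73 / 25,000 − 1 = 0.027789 = 2.779%.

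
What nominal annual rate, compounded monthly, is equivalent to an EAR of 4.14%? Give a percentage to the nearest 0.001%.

(1 + r/12)^12 − 1 = 0.0414, so 1 + r/12 = 1.0414^(1/12).
r/12 = 0.003386, so r = 0.040635 = 4.063%.

4.063%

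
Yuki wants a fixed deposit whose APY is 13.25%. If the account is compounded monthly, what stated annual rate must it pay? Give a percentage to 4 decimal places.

(1 + r/12)^12 − 1 = 0.1325, so 1 + r/12 = 1.1325^(1/12).
r/12 = 0.010423, so r = 0.125075 = 12.5075%.

12.5075%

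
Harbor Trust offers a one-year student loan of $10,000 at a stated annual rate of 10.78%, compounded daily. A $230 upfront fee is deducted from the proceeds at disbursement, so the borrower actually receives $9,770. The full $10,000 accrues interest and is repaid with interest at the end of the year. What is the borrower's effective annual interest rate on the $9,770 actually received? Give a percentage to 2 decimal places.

14.00%

Amount owed after one year: 10,000 × (1 + 0.1078/365)^365 = 10,000 × 1.113807 = $11,138.07.
Effective rate on net proceeds: 11,138.07 / 9,770 − 1 = 0.140028 = 14.00%.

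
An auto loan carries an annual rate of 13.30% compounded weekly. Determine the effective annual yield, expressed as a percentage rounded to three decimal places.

EAR = (1 + 0.1330/52)^52 − 1.
= (1 + 0.002558)^52 − 1 = 1.142056 − 1 = 14.206%.

14.206%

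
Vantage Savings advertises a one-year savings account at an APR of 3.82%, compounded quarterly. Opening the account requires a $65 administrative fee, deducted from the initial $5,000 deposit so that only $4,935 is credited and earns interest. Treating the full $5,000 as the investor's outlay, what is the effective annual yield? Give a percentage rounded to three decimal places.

2.525%

Value after one year: 4,935 × (1 + 0.0382/4)^4 = 4,935 × 1.038751 = $5,126.23.
Effective yield on the $5,000 outlay: 5,126.23 / 5,000 − 1 = 0.025247 = 2.525%.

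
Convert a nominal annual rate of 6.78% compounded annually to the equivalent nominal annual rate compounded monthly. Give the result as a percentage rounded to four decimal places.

6.5780%

Compounded annually, EAR = nominal = 0.067800.
Solve (1 + r/12)^12 = 1.067800: r/12 = 1.067800^(1/12) − 1 = 0.005482, so r = 0.065780 = 6.5780%.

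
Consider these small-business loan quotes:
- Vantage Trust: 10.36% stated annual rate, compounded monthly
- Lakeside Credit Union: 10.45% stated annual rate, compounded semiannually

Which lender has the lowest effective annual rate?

Vantage Trust: (1 + 0.1036/12)^12 − 1 = 10.866%
Lakeside Credit Union: (1 + 0.1045/2)^2 − 1 = 10.723%
The lowest effective annual rate is Lakeside Credit Union at 10.723%.

Lakeside Credit Union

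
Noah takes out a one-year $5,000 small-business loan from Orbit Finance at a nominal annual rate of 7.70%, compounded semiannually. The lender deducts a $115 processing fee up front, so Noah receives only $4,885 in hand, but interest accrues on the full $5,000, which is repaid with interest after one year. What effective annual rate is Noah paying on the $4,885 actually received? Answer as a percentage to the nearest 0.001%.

10.387%

Amount owed after one year: 5,000 × (1 + 0.0770/2)^2 = 5,000 × 1.078482 = $5,392.41.
Effective rate on net proceeds: 5,392.41 / 4,885 − 1 = 0.103871 = 10.387%.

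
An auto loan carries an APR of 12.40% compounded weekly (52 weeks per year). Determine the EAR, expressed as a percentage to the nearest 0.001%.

13.185%

EAR = (1 + 0.1240/52)^52 − 1.
= (1 + 0.002385)^52 − 1 = 1.131849 − 1 = 13.185%.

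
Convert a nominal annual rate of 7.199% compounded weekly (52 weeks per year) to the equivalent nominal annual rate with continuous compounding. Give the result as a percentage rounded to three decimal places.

EAR = (1 + 0.07199/52)^52 − 1 = 0.074591.
Equivalent continuous rate: r = ln(1 + 0.074591) = 0.071940 = 7.194%.

7.194%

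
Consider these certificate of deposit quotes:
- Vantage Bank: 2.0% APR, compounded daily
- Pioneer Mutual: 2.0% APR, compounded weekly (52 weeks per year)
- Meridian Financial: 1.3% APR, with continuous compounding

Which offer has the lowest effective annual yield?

Vantage Bank: (1 + 0.020/365)^365 − 1 = 2.020%
Pioneer Mutual: (1 + 0.020/52)^52 − 1 = 2.020%
Meridian Financial: e^0.013 − 1 = 1.308%
The lowest effective annual rate is Meridian Financial at 1.308%.

Meridian Financial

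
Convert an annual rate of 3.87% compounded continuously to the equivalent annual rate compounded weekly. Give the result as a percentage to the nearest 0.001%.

EAR under continuous compounding: e^0.0387 − 1 = 0.039459.
Solve (1 + r/52)^52 = 1.039459: r/52 = 1.039459^(1/52) − 1 = 0.000745, so r = 0.038714 = 3.871%.

3.871%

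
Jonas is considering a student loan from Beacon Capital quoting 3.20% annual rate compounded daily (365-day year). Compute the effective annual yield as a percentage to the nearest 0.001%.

3.252%

EAR = (1 + 0.0320/365)^365 − 1.
= 1.032516 − 1 = 3.252%.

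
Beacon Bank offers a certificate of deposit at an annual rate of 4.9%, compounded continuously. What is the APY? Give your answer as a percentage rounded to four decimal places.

5.0220%

With continuous compounding, EAR = e^0.049 − 1.
e^0.049 = 1.050220, so EAR = 0.050220 = 5.0220%.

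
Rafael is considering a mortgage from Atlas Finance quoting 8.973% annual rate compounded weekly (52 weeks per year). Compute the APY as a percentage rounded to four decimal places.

9.3794%

EAR = (1 + 0.08973/52)^52 − 1.
= (1 + 0.001726)^52 − 1 = 1.093794 − 1 = 9.3794%.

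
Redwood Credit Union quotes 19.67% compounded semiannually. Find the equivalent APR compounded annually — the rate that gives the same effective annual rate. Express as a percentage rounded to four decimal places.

20.6373%

EAR = (1 + 0.1967/2)^2 − 1 = 0.206373.
Compounded annually, the equivalent nominal rate is the EAR itself: 20.6373%.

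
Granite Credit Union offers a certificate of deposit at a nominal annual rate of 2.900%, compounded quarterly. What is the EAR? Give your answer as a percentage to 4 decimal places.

EAR = (1 + 0.02900/4)^4 − 1.
= 1.029317 − 1 = 2.9317%.

2.9317%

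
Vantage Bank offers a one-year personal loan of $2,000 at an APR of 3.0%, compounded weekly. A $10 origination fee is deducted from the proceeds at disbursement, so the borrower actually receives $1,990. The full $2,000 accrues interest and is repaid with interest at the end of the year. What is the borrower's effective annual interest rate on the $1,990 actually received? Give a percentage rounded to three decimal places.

Amount owed after one year: 2,000 × (1 + 0.030/52)^52 = 2,000 × 1.030446 = $2,060.89.
Effective rate on net proceeds: 2,060.89 / 1,990 − 1 = 0.035624 = 3.562%.

3.562%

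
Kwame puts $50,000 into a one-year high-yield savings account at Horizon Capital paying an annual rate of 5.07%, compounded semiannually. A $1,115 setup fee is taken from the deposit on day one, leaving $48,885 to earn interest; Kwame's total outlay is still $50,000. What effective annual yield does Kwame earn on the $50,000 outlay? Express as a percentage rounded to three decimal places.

Value after one year: 48,885 × (1 + 0.0507/2)^2 = 48,885 × 1.051343 = $51,394.88.
Effective yield on the $50,000 outlay: 51,394.88 / 50,000 − 1 = 0.027898 = 2.790%.

2.790%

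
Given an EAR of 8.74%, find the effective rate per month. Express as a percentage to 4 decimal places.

The per-month rate i satisfies (1 + i)^12 = 1 + 0.0874.
i = 1.0874^(1/12) − 1 = 0.0070069 = 0.7007%.

0.7007%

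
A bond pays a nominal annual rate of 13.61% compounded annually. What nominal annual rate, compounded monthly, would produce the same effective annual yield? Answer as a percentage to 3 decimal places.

Compounded annually, EAR = nominal = 0.136100.
Solve (1 + r/12)^12 = 1.136100: r/12 = 1.136100^(1/12) − 1 = 0.010690, so r = 0.128282 = 12.828%.

12.828%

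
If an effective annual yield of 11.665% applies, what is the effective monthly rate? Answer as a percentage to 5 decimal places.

0.92368%

The per-month rate i satisfies (1 + i)^12 = 1 + 0.11665.
i = 1.11665^(1/12) − 1 = 0.0092368 = 0.92368%.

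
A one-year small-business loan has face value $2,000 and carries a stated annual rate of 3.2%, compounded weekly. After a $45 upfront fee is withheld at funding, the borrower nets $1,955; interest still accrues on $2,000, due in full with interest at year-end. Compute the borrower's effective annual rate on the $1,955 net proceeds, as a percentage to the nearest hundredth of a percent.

Amount owed after one year: 2,000 × (1 + 0.032/52)^52 = 2,000 × 1.032507 = $2,065.01.
Effective rate on net proceeds: 2,065.01 / 1,955 − 1 = 0.056273 = 5.63%.

5.63%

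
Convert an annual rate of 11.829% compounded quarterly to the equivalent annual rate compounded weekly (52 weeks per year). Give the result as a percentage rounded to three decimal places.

EAR = (1 + 0.11829/4)^4 − 1 = 0.123641.
Solve (1 + r/52)^52 = 1.123641: r/52 = 1.123641^(1/52) − 1 = 0.002244, so r = 0.116705 = 11.671%.

11.671%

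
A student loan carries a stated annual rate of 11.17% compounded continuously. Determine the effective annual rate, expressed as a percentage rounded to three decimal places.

With continuous compounding, EAR = e^0.1117 − 1.
e^0.1117 = 1.118177, so EAR = 0.118177 = 11.818%.

11.818%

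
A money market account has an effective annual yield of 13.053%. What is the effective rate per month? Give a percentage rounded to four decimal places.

1.0276%

The per-month rate i satisfies (1 + i)^12 = 1 + 0.13053.
i = 1.13053^(1/12) − 1 = 0.0102763 = 1.0276%.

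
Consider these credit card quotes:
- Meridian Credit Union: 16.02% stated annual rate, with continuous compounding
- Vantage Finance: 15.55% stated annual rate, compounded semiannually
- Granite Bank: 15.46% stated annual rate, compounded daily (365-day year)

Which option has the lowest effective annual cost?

Vantage Finance

Meridian Credit Union: e^0.1602 − 1 = 17.375%
Vantage Finance: (1 + 0.1555/2)^2 − 1 = 16.155%
Granite Bank: (1 + 0.1546/365)^365 − 1 = 16.715%
The lowest effective annual rate is Vantage Finance at 16.155%.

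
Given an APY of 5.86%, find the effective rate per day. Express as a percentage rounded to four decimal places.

0.0156%

The per-day rate i satisfies (1 + i)^365 = 1 + 0.0586.
i = 1.0586^(1/365) − 1 = 0.0001560 = 0.0156%.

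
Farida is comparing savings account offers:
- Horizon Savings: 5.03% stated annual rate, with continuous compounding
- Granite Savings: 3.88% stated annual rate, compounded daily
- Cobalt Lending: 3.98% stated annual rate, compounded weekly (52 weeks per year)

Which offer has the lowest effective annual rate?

Horizon Savings: e^0.0503 − 1 = 5.159%
Granite Savings: (1 + 0.0388/365)^365 − 1 = 3.956%
Cobalt Lending: (1 + 0.0398/52)^52 − 1 = 4.059%
The lowest effective annual rate is Granite Savings at 3.956%.

Granite Savings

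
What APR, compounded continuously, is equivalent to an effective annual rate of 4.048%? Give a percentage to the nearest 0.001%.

Continuous: nominal r satisfies e^r − 1 = 0.04048.
r = ln(1 + 0.04048) = ln(1.04048) = 0.039682 = 3.968%.

3.968%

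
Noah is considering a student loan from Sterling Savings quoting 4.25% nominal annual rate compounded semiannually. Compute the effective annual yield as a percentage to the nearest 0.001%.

EAR = (1 + 0.0425/2)^2 − 1.
= 1.042952 − 1 = 4.295%.

4.295%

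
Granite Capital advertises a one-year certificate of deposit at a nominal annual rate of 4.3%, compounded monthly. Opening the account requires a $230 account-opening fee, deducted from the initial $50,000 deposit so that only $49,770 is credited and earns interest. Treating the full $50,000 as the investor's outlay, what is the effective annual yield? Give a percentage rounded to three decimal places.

Value after one year: 49,770 × (1 + 0.043/12)^12 = 49,770 × 1.043858 = $51,952.80.
Effective yield on the $50,000 outlay: 51,952.80 / 50,000 − 1 = 0.039056 = 3.906%.

3.906%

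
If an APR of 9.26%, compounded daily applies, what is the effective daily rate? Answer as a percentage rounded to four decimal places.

0.0254%

With a nominal annual rate compounded daily, the periodic rate is the nominal rate divided by 365.
i = 0.0926 / 365 = 0.0002537 = 0.0254%.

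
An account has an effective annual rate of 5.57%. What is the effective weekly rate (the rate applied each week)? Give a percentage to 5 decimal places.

The per-week rate i satisfies (1 + i)^52 = 1 + 0.0557.
i = 1.0557^(1/52) − 1 = 0.0010429 = 0.10429%.

0.10429%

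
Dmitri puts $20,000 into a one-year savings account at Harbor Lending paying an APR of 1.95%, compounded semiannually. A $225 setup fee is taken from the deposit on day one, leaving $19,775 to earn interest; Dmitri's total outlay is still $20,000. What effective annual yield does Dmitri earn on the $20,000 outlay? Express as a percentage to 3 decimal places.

0.812%

Value after one year: 19,775 × (1 + 0.0195/2)^2 = 19,775 × 1.019595 = $20,162.49.
Effective yield on the $20,000 outlay: 20,162.49 / 20,000 − 1 = 0.008125 = 0.812%.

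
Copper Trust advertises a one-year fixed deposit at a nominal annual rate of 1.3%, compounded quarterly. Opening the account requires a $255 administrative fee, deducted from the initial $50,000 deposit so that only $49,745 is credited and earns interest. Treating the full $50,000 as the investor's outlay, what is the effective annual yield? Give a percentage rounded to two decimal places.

0.79%

Value after one year: 49,745 × (1 + 0.013/4)^4 = 49,745 × 1.013064 = $50,394.84.
Effective yield on the $50,000 outlay: 50,394.84 / 50,000 − 1 = 0.007897 = 0.79%.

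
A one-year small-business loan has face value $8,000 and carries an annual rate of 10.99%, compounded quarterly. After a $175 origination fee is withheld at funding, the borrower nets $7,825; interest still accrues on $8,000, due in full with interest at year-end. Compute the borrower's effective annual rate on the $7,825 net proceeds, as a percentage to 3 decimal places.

13.944%

Amount owed after one year: 8,000 × (1 + 0.1099/4)^4 = 8,000 × 1.114513 = $8,916.10.
Effective rate on net proceeds: 8,916.10 / 7,825 − 1 = 0.139438 = 13.944%.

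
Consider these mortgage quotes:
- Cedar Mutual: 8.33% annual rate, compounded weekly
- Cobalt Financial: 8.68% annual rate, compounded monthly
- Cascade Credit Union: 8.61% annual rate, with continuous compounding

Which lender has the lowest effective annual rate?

Cedar Mutual

Cedar Mutual: (1 + 0.0833/52)^52 − 1 = 8.680%
Cobalt Financial: (1 + 0.0868/12)^12 − 1 = 9.034%
Cascade Credit Union: e^0.0861 − 1 = 8.992%
The lowest effective annual rate is Cedar Mutual at 8.680%.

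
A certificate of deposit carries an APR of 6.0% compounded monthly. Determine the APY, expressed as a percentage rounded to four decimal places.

6.1678%

EAR = (1 + 0.060/12)^12 − 1.
= (1 + 0.005000)^12 − 1 = 1.061678 − 1 = 6.1678%.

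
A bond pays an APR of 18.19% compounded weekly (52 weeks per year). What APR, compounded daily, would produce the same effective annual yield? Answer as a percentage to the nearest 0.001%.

18.163%

EAR = (1 + 0.1819/52)^52 − 1 = 0.199114.
Solve (1 + r/365)^365 = 1.199114: r/365 = 1.199114^(1/365) − 1 = 0.000498, so r = 0.181628 = 18.163%.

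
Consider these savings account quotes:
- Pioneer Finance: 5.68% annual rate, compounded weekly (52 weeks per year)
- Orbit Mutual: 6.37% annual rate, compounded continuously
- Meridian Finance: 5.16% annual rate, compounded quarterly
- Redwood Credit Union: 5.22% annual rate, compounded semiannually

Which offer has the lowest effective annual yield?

Meridian Finance

Pioneer Finance: (1 + 0.0568/52)^52 − 1 = 5.841%
Orbit Mutual: e^0.0637 − 1 = 6.577%
Meridian Finance: (1 + 0.0516/4)^4 − 1 = 5.261%
Redwood Credit Union: (1 + 0.0522/2)^2 − 1 = 5.288%
The lowest effective annual rate is Meridian Finance at 5.261%.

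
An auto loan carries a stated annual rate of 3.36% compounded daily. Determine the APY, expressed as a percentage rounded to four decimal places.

EAR = (1 + 0.0336/365)^365 − 1.
= (1 + 0.000092)^365 − 1 = 1.034169 − 1 = 3.4169%.

3.4169%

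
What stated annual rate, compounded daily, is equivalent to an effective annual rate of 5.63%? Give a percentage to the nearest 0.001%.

(1 + r/365)^365 − 1 = 0.0563, so 1 + r/365 = 1.0563^(1/365).
r/365 = 0.000150, so r = 0.054776 = 5.478%.

5.478%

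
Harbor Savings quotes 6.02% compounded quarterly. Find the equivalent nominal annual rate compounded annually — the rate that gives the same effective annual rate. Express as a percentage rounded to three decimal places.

EAR = (1 + 0.0602/4)^4 − 1 = 0.061573.
Compounded annually, the equivalent nominal rate is the EAR itself: 6.157%.

6.157%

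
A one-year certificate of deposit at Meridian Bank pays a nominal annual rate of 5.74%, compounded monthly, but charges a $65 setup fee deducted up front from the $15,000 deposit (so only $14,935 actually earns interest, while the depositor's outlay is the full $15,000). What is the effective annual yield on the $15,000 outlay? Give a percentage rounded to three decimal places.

Value after one year: 14,935 × (1 + 0.0574/12)^12 = 14,935 × 1.058934 = $15,815.19.
Effective yield on the $15,000 outlay: 15,815.19 / 15,000 − 1 = 0.054346 = 5.435%.

5.435%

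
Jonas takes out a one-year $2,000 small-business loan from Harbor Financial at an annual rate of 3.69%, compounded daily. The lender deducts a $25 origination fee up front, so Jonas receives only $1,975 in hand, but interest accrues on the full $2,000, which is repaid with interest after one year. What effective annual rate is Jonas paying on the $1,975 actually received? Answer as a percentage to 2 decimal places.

Amount owed after one year: 2,000 × (1 + 0.0369/365)^365 = 2,000 × 1.037587 = $2,075.17.
Effective rate on net proceeds: 2,075.17 / 1,975 − 1 = 0.050721 = 5.07%.

5.07%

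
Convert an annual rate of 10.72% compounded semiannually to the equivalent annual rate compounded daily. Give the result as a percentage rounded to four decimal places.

EAR = (1 + 0.1072/2)^2 − 1 = 0.110073.
Solve (1 + r/365)^365 = 1.110073: r/365 = 1.110073^(1/365) − 1 = 0.000286, so r = 0.104441 = 10.4441%.

10.4441%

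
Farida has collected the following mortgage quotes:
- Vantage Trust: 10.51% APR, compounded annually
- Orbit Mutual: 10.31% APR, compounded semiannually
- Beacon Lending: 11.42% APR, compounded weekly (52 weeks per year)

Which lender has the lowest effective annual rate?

Vantage Trust

Vantage Trust: compounded annually, EAR = 10.510%
Orbit Mutual: (1 + 0.1031/2)^2 − 1 = 10.576%
Beacon Lending: (1 + 0.1142/52)^52 − 1 = 12.084%
The lowest effective annual rate is Vantage Trust at 10.510%.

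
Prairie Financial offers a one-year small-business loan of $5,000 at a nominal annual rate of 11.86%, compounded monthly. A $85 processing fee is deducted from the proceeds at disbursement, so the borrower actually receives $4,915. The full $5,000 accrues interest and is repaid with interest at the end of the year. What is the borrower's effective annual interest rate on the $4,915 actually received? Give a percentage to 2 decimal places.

Amount owed after one year: 5,000 × (1 + 0.1186/12)^12 = 5,000 × 1.125264 = $5,626.32.
Effective rate on net proceeds: 5,626.32 / 4,915 − 1 = 0.144724 = 14.47%.

14.47%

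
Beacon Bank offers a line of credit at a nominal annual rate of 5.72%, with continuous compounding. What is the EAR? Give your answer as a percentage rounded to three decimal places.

5.887%

With continuous compounding, EAR = e^0.0572 − 1.
e^0.0572 = 1.058868, so EAR = 0.058868 = 5.887%.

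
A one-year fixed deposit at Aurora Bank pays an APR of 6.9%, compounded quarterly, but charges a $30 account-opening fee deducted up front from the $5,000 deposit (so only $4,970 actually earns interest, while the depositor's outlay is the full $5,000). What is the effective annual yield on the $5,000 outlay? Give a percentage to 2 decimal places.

Value after one year: 4,970 × (1 + 0.069/4)^4 = 4,970 × 1.070806 = $5,321.91.
Effective yield on the $5,000 outlay: 5,321.91 / 5,000 − 1 = 0.064381 = 6.44%.

6.44%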